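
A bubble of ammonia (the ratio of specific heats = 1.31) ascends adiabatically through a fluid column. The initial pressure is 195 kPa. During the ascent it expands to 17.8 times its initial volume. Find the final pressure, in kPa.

Since PV^γ is constant along a reversible adiabat, P₂ = P₁ (V₁/V₂)^γ.
P₂ = 195 × (1/17.8)^(1.31) = 4.487 kPa.

P₂ ≈ 4.49 kPa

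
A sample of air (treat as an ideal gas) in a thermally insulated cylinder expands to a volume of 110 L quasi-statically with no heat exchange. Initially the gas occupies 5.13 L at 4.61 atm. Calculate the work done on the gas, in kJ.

γ = 7/5 for a diatomic ideal gas.
P₂ = P₁(V₁/V₂)^γ = 4.61×(5.13/110)^(7/5) = 0.06308 atm.
For a reversible adiabat, W_by_gas = (P₁V₁ − P₂V₂)/(γ−1).
W_by = (467100×0.00513 − 6392×0.11) / (2/5) = 4233 J.
W_on_gas = −W_by = -4233 J.

W ≈ -4.23 kJ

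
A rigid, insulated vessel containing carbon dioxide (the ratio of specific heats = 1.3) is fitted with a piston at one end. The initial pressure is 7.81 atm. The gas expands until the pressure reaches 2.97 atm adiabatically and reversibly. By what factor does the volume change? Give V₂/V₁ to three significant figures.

V₂/V₁ ≈ 2.10

From PV^γ = const, V₂/V₁ = (P₁/P₂)^(1/γ).
V₂/V₁ = (7.81/2.97)^(0.769) = 2.104.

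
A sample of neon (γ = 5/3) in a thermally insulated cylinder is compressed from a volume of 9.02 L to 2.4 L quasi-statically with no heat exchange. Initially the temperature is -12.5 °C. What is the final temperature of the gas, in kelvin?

T₂ ≈ 630 K

Adiabatic: T₁V₁^(γ−1) = T₂V₂^(γ−1) ⇒ T₂ = T₁ (V₁/V₂)^(γ−1).
T₁ = -12.5 °C = 260.6 K.
T₂ = 260.6 × (9.02/2.4)^(2/3) = 630.1 K.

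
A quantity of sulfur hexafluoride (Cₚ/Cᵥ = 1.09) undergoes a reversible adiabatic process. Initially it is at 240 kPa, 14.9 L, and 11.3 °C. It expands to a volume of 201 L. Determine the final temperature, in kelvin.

For a reversible adiabat TV^(γ−1) is constant, so T₂ = T₁ (V₁/V₂)^(γ−1).
T₁ = 11.3 °C = 284.4 K.
T₂ = 284.4 × (14.9/201)^(0.09) = 225.1 K.

T₂ ≈ 225 K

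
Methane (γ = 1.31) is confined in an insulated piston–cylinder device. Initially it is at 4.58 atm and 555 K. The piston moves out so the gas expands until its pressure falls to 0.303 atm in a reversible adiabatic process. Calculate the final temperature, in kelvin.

Adiabatic: T₂/T₁ = (P₂/P₁)^((γ−1)/γ).
T₂ = 555 × (0.303/4.58)^(0.237) = 291.9 K.

T₂ ≈ 292 K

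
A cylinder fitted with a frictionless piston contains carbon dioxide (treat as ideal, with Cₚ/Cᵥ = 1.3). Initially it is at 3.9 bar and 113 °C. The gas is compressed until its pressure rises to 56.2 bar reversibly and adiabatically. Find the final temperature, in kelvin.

T₂ ≈ 715 K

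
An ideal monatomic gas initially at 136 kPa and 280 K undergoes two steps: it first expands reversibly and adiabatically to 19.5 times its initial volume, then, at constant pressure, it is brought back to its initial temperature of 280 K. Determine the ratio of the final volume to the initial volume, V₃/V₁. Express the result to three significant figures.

V₃/V₁ ≈ 141

For a monatomic ideal gas γ = 5/3.
Adiabatic step: V₂/V₁ = 19.5; T₂ = T₁·(1/19.5)^(2/3) = 38.65 K.
Isobaric step: V₃/V₂ = T₃/T₂ = 280/38.65.
V₃/V₁ = (V₂/V₁)(V₃/V₂) = 19.5 × (280/38.65) = 141.3.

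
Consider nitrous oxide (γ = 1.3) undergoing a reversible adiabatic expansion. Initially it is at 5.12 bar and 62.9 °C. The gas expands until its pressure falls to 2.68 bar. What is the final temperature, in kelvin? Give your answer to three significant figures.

T₂ ≈ 289 K

Adiabatic: T₂/T₁ = (P₂/P₁)^((γ−1)/γ).
T₁ = 62.9 °C = 336 K.
T₂ = 336 × (2.68/5.12)^(0.231) = 289.4 K.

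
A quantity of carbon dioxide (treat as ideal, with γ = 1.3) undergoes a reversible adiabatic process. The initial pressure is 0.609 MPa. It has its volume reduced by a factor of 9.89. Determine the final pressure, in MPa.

Adiabatic: P₁V₁^γ = P₂V₂^γ ⇒ P₂ = P₁ (V₁/V₂)^γ.
P₂ = 0.609 × 9.89^(1.3) = 11.98 MPa.

P₂ ≈ 12.0 MPa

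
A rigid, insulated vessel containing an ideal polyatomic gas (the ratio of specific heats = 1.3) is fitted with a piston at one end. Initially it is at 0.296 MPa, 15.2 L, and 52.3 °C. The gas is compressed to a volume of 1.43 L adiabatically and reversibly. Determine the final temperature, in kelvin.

T₂ ≈ 661 K

For a reversible adiabat TV^(γ−1) is constant, so T₂ = T₁ (V₁/V₂)^(γ−1).
T₁ = 52.3 °C = 325.4 K.
T₂ = 325.4 × (15.2/1.43)^(0.3) = 661.4 K.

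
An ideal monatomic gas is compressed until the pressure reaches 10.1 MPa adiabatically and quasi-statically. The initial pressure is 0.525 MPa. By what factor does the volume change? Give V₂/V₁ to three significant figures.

From PV^γ = const, V₂/V₁ = (P₁/P₂)^(1/γ).
For a monatomic ideal gas γ = 5/3.
V₂/V₁ = (0.525/10.1)^(3/5) = 0.1696.

V₂/V₁ ≈ 0.170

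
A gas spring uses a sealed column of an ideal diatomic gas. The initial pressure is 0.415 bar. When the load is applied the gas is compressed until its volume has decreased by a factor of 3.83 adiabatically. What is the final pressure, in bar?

P₂ ≈ 2.72 bar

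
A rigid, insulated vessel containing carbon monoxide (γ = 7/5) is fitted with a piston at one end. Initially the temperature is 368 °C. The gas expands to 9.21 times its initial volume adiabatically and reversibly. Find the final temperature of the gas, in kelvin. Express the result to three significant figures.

Adiabatic: T₁V₁^(γ−1) = T₂V₂^(γ−1) ⇒ T₂ = T₁ (V₁/V₂)^(γ−1).
T₁ = 368 °C = 641.1 K.
T₂ = 641.1 × (1/9.21)^(2/5) = 263.8 K.

T₂ ≈ 264 K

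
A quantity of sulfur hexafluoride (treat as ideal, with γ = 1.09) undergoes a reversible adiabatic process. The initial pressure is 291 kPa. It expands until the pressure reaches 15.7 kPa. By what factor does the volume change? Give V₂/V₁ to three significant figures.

V₂/V₁ ≈ 14.6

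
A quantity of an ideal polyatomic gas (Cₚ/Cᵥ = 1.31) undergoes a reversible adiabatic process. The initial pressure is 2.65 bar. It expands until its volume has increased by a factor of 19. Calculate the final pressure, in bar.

P₂ ≈ 0.0560 bar

Adiabatic: P₁V₁^γ = P₂V₂^γ ⇒ P₂ = P₁ (V₁/V₂)^γ.
P₂ = 2.65 × (1/19)^(1.31) = 0.05599 bar.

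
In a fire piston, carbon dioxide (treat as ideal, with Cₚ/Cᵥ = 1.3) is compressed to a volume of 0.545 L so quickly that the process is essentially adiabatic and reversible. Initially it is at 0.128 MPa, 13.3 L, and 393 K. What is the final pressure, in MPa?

P₂ ≈ 8.15 MPa

Since PV^γ is constant along a reversible adiabat, P₂ = P₁ (V₁/V₂)^γ.
P₂ = 0.128 × (13.3/0.545)^(1.3) = 8.145 MPa.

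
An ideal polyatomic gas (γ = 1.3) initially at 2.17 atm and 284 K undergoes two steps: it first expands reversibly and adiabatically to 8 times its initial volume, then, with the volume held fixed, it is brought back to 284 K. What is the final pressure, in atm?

Adiabatic step (PV^γ = const): P₂ = 2.17×(1/8)^(1.3) = 0.1454 atm; T₂ = 284×(1/8)^(0.3) = 152.2 K.
Isochoric: P₃ = P₂(T₃/T₂) = 0.1454 × (284/152.2) = 0.2712 atm.

P₃ ≈ 0.271 atm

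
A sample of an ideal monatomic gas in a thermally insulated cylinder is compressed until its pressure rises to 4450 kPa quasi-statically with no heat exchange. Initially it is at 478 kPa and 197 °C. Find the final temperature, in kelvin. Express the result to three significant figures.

T₂ ≈ 1150 K

Along an adiabat T P^((1−γ)/γ) is constant, so T₂ = T₁ (P₂/P₁)^((γ−1)/γ).
For a monatomic ideal gas γ = 5/3, so (γ−1)/γ = 2/5.
T₁ = 197 °C = 470.1 K.
T₂ = 470.1 × (4450/478)^(2/5) = 1148 K.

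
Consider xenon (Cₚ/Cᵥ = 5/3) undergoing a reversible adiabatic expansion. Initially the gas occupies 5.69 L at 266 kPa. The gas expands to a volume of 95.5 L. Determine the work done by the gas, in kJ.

W ≈ 1.92 kJ

P₂ = P₁(V₁/V₂)^γ = 266×(5.69/95.5)^(5/3) = 2.418 kPa.
For a reversible adiabat, W_by_gas = (P₁V₁ − P₂V₂)/(γ−1).
W_by = (266000×0.00569 − 2418×0.0955) / (2/3) = 1924 J.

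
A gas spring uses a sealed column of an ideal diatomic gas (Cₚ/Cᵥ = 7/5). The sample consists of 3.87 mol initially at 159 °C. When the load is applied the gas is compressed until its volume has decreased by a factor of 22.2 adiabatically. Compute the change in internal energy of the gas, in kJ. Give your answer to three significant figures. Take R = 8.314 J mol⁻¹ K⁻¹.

ΔU ≈ 85.4 kJ

For a reversible adiabat TV^(γ−1) is constant, so T₂ = T₁ (V₁/V₂)^(γ−1).
T₁ = 159 °C = 432.1 K.
T₂ = 432.1 × 22.2^(2/5) = 1493 K.
Q = 0, so ΔU = W_on_gas = nCᵥΔT with Cᵥ = R/(γ−1) = 20.79 J/(mol·K).
ΔU = 3.87 × 20.79 × (1493 − 432.1) = 85360 J.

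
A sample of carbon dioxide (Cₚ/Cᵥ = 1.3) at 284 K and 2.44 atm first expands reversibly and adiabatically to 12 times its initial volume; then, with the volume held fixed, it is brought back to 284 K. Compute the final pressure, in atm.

Adiabatic step (PV^γ = const): P₂ = 2.44×(1/12)^(1.3) = 0.09648 atm; T₂ = 284×(1/12)^(0.3) = 134.8 K.
Isochoric: P₃ = P₂(T₃/T₂) = 0.09648 × (284/134.8) = 0.2033 atm.

P₃ ≈ 0.203 atm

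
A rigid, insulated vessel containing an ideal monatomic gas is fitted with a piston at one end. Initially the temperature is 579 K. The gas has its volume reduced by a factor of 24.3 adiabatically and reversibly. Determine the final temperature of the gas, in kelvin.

T₂ ≈ 4860 K

Adiabatic: T₁V₁^(γ−1) = T₂V₂^(γ−1) ⇒ T₂ = T₁ (V₁/V₂)^(γ−1).
For a monatomic ideal gas γ = 5/3, so γ−1 = 2/3.
T₂ = 579 × 24.3^(2/3) = 4858 K.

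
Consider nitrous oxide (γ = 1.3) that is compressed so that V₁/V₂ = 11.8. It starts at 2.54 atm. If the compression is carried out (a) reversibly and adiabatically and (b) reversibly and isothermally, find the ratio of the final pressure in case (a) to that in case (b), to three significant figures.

P_adiabatic / P_isothermal ≈ 2.10

Isothermal: P_b = P₁(V₁/V₂) = 2.54×11.8.
Adiabatic: P_a = P₁(V₁/V₂)^γ = 2.54×11.8^(1.3).
P_a/P_b = (V₁/V₂)^(γ−1) = 11.8^(0.3) = 2.097.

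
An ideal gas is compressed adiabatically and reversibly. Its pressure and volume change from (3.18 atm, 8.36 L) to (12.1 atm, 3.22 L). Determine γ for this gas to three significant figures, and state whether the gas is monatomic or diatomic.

PV^γ = const ⇒ γ = ln(P₂/P₁) / ln(V₁/V₂).
γ = ln(12.1/3.18) / ln(8.36/3.22) = 1.401.
γ ≈ 1.40 is close to 7/5, so the gas is diatomic.

γ ≈ 1.40; diatomic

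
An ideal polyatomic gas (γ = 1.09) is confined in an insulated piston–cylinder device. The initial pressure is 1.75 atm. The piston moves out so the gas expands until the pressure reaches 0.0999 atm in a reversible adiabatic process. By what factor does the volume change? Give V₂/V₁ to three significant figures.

V₂/V₁ ≈ 13.8

From PV^γ = const, V₂/V₁ = (P₁/P₂)^(1/γ).
V₂/V₁ = (1.75/0.0999)^(0.917) = 13.83.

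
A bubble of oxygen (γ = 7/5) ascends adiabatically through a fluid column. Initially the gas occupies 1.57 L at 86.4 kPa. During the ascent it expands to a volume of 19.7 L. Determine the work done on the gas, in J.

P₂ = P₁(V₁/V₂)^γ = 86.4×(1.57/19.7)^(7/5) = 2.503 kPa.
For a reversible adiabat, W_by_gas = (P₁V₁ − P₂V₂)/(γ−1).
W_by = (86400×0.00157 − 2503×0.0197) / (2/5) = 215.8 J.
W_on_gas = −W_by = -215.8 J.

W ≈ -216 J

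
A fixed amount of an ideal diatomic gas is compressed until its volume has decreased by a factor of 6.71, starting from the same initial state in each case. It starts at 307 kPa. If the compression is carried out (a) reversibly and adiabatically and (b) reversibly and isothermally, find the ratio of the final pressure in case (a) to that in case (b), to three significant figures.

P_adiabatic / P_isothermal ≈ 2.14

For a diatomic ideal gas γ = 7/5.
Isothermal: P_b = P₁(V₁/V₂) = 307×6.71.
Adiabatic: P_a = P₁(V₁/V₂)^γ = 307×6.71^(7/5).
P_a/P_b = (V₁/V₂)^(γ−1) = 6.71^(2/5) = 2.141.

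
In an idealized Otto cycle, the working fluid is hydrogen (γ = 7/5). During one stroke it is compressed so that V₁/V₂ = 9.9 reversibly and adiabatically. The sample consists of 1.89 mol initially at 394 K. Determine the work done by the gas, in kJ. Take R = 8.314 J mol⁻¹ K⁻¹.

For a reversible adiabat TV^(γ−1) is constant, so T₂ = T₁ (V₁/V₂)^(γ−1).
T₂ = 394 × 9.9^(2/5) = 985.7 K.
Q = 0, so ΔU = W_on_gas = nCᵥΔT with Cᵥ = R/(γ−1) = 20.79 J/(mol·K).
ΔU = 1.89 × 20.79 × (985.7 − 394) = 23240 J.
Work done by the gas = −ΔU = -23240 J.

W ≈ -23.2 kJ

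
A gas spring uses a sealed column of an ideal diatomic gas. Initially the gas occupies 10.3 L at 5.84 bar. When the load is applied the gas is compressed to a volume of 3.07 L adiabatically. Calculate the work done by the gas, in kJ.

W ≈ -9.37 kJ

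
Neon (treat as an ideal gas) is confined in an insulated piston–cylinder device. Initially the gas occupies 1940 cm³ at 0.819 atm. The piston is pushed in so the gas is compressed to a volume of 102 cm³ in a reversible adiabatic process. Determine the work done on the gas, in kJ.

γ = 5/3 for a monatomic ideal gas.
P₂ = P₁(V₁/V₂)^γ = 0.819×(1940/102)^(5/3) = 111 atm.
For a reversible adiabat, W_by_gas = (P₁V₁ − P₂V₂)/(γ−1).
W_by = (82990×0.00194 − 1.125×10^7×0.000102) / (2/3) = -1479 J.
W_on_gas = −W_by = 1479 J.

W ≈ 1.48 kJ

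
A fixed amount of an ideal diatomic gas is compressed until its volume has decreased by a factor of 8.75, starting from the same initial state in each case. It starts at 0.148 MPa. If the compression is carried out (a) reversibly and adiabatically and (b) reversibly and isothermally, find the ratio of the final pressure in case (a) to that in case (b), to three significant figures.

P_adiabatic / P_isothermal ≈ 2.38

For a diatomic ideal gas γ = 7/5.
Isothermal: P_b = P₁(V₁/V₂) = 0.148×8.75.
Adiabatic: P_a = P₁(V₁/V₂)^γ = 0.148×8.75^(7/5).
P_a/P_b = (V₁/V₂)^(γ−1) = 8.75^(2/5) = 2.381.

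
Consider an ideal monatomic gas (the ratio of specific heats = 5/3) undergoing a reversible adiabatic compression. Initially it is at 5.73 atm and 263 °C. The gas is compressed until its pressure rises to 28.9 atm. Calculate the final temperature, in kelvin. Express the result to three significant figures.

T₂ ≈ 1020 K

Along an adiabat T P^((1−γ)/γ) is constant, so T₂ = T₁ (P₂/P₁)^((γ−1)/γ).
T₁ = 263 °C = 536.1 K.
T₂ = 536.1 × (28.9/5.73)^(2/5) = 1024 K.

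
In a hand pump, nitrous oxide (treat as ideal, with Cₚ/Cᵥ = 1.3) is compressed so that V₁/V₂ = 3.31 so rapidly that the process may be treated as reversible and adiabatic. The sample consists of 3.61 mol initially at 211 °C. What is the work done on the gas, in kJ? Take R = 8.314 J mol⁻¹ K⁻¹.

W ≈ 20.9 kJ

For a reversible adiabat TV^(γ−1) is constant, so T₂ = T₁ (V₁/V₂)^(γ−1).
T₁ = 211 °C = 484.1 K.
T₂ = 484.1 × 3.31^(0.3) = 693.3 K.
Q = 0, so ΔU = W_on_gas = nCᵥΔT with Cᵥ = R/(γ−1) = 27.71 J/(mol·K).
ΔU = 3.61 × 27.71 × (693.3 − 484.1) = 20930 J.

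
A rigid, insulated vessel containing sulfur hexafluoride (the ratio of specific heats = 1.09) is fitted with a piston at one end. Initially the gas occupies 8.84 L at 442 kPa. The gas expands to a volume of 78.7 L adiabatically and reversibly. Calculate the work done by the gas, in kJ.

P₂ = P₁(V₁/V₂)^γ = 442×(8.84/78.7)^(1.09) = 40.78 kPa.
For a reversible adiabat, W_by_gas = (P₁V₁ − P₂V₂)/(γ−1).
W_by = (442000×0.00884 − 40780×0.0787) / (0.09) = 7755 J.

W ≈ 7.75 kJ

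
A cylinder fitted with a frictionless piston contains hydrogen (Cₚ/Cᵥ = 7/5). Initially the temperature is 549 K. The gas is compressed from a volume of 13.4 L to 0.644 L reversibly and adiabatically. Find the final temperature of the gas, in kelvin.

T₂ ≈ 1850 K

Adiabatic: T₁V₁^(γ−1) = T₂V₂^(γ−1) ⇒ T₂ = T₁ (V₁/V₂)^(γ−1).
T₂ = 549 × (13.4/0.644)^(2/5) = 1849 K.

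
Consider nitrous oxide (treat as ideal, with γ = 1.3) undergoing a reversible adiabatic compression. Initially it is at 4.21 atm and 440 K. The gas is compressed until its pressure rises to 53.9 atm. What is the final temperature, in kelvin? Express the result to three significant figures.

Along an adiabat T P^((1−γ)/γ) is constant, so T₂ = T₁ (P₂/P₁)^((γ−1)/γ).
T₂ = 440 × (53.9/4.21)^(0.231) = 792.5 K.

T₂ ≈ 792 K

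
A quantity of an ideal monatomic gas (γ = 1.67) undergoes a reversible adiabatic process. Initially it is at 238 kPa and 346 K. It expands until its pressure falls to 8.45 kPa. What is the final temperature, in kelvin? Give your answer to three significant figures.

T₂ ≈ 90.7 K

Along an adiabat T P^((1−γ)/γ) is constant, so T₂ = T₁ (P₂/P₁)^((γ−1)/γ).
T₂ = 346 × (8.45/238)^(0.401) = 90.67 K.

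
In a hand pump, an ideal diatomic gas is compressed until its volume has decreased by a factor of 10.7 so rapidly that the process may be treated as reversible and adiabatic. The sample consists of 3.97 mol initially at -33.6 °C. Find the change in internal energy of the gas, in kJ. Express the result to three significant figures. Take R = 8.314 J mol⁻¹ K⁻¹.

ΔU ≈ 31.2 kJ

For a reversible adiabat TV^(γ−1) is constant, so T₂ = T₁ (V₁/V₂)^(γ−1).
γ = 7/5 for a diatomic ideal gas, so γ−1 = 2/5.
T₁ = -33.6 °C = 239.5 K.
T₂ = 239.5 × 10.7^(2/5) = 618.2 K.
Q = 0, so ΔU = W_on_gas = nCᵥΔT with Cᵥ = R/(γ−1) = 20.79 J/(mol·K).
ΔU = 3.97 × 20.79 × (618.2 − 239.5) = 31250 J.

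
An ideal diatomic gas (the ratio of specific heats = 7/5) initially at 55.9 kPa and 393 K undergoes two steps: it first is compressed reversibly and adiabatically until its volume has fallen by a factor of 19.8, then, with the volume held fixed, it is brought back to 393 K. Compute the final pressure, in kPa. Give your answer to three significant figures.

Adiabatic step (PV^γ = const): P₂ = 55.9×19.8^(7/5) = 3654 kPa; T₂ = 393×19.8^(2/5) = 1297 K.
Isochoric: P₃ = P₂(T₃/T₂) = 3654 × (393/1297) = 1107 kPa.

P₃ ≈ 1110 kPa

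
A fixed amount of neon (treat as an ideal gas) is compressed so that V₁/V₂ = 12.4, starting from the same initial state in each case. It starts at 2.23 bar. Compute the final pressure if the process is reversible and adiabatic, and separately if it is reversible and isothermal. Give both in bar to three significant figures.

adiabatic: 148 bar; isothermal: 27.7 bar

For a monatomic ideal gas γ = 5/3.
Isothermal: P₂ = P₁(V₁/V₂) = 2.23×12.4 = 27.65 bar.
Adiabatic: P₂ = P₁(V₁/V₂)^γ = 2.23×12.4^(5/3) = 148.1 bar.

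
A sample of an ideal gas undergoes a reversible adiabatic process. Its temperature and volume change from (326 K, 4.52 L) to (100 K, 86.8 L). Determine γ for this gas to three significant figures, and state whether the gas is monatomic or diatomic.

TV^(γ−1) = const ⇒ γ − 1 = ln(T₂/T₁) / ln(V₁/V₂).
γ = 1 + ln(100/326) / ln(4.52/86.8) = 1.4.
γ ≈ 1.40 is close to 7/5, so the gas is diatomic.

γ ≈ 1.40; diatomic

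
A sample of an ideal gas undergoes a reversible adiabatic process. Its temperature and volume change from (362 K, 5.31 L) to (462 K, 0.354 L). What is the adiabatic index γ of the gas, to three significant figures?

TV^(γ−1) = const ⇒ γ − 1 = ln(T₂/T₁) / ln(V₁/V₂).
γ = 1 + ln(462/362) / ln(5.31/0.354) = 1.09.

γ ≈ 1.09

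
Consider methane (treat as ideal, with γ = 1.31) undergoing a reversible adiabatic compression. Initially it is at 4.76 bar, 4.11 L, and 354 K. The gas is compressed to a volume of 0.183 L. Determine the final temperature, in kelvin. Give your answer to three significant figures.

For a reversible adiabat TV^(γ−1) is constant, so T₂ = T₁ (V₁/V₂)^(γ−1).
T₂ = 354 × (4.11/0.183)^(0.31) = 928.8 K.

T₂ ≈ 929 K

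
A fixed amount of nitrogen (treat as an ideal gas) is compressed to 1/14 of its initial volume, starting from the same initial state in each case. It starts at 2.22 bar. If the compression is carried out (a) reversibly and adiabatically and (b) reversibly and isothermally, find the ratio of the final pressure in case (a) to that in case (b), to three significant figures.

P_adiabatic / P_isothermal ≈ 2.87

For a diatomic ideal gas γ = 7/5.
Isothermal: P_b = P₁(V₁/V₂) = 2.22×14.
Adiabatic: P_a = P₁(V₁/V₂)^γ = 2.22×14^(7/5).
P_a/P_b = (V₁/V₂)^(γ−1) = 14^(2/5) = 2.874.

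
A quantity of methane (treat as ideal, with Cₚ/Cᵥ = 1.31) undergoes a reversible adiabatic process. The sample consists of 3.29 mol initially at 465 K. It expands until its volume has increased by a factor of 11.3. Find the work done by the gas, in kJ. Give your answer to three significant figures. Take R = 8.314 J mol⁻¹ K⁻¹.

W ≈ 21.7 kJ

For a reversible adiabat TV^(γ−1) is constant, so T₂ = T₁ (V₁/V₂)^(γ−1).
T₂ = 465 × (1/11.3)^(0.31) = 219.3 K.
Q = 0, so ΔU = W_on_gas = nCᵥΔT with Cᵥ = R/(γ−1) = 26.82 J/(mol·K).
ΔU = 3.29 × 26.82 × (219.3 − 465) = -21680 J.
Work done by the gas = −ΔU = 21680 J.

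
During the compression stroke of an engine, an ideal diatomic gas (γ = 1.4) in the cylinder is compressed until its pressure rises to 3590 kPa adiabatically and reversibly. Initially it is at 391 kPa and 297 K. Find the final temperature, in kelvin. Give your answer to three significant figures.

T₂ ≈ 560 K

Adiabatic: T₂/T₁ = (P₂/P₁)^((γ−1)/γ).
T₂ = 297 × (3590/391)^(0.286) = 559.6 K.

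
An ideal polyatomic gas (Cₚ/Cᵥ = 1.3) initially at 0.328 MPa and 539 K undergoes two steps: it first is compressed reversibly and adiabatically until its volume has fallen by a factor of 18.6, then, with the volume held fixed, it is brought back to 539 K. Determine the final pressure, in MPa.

P₃ ≈ 6.10 MPa

Adiabatic step (PV^γ = const): P₂ = 0.328×18.6^(1.3) = 14.66 MPa; T₂ = 539×18.6^(0.3) = 1296 K.
Isochoric: P₃ = P₂(T₃/T₂) = 14.66 × (539/1296) = 6.101 MPa.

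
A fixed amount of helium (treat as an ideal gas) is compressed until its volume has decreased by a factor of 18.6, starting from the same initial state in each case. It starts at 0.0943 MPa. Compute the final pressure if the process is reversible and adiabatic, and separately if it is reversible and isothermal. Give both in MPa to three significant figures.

adiabatic: 12.3 MPa; isothermal: 1.75 MPa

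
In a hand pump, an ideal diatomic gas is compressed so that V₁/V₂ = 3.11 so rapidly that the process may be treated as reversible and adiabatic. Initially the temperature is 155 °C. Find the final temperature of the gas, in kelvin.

T₂ ≈ 674 K

Adiabatic: T₁V₁^(γ−1) = T₂V₂^(γ−1) ⇒ T₂ = T₁ (V₁/V₂)^(γ−1).
For a diatomic ideal gas γ = 7/5, so γ−1 = 2/5.
T₁ = 155 °C = 428.1 K.
T₂ = 428.1 × 3.11^(2/5) = 674.1 K.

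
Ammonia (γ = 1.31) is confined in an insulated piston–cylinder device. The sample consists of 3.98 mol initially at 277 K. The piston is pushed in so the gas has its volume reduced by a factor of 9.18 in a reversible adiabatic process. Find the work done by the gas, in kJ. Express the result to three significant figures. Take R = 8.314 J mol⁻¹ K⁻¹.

W ≈ -29.2 kJ

For a reversible adiabat TV^(γ−1) is constant, so T₂ = T₁ (V₁/V₂)^(γ−1).
T₂ = 277 × 9.18^(0.31) = 550.8 K.
Q = 0, so ΔU = W_on_gas = nCᵥΔT with Cᵥ = R/(γ−1) = 26.82 J/(mol·K).
ΔU = 3.98 × 26.82 × (550.8 − 277) = 29220 J.
Work done by the gas = −ΔU = -29220 J.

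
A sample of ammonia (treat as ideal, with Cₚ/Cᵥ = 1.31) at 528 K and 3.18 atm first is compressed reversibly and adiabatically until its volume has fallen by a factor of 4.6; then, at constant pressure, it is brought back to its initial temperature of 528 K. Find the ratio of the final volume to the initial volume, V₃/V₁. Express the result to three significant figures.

V₃/V₁ ≈ 0.135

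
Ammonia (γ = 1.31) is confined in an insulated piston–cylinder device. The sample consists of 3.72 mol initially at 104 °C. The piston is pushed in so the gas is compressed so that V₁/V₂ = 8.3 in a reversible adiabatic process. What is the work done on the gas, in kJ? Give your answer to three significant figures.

W ≈ 34.9 kJ

Adiabatic: T₁V₁^(γ−1) = T₂V₂^(γ−1) ⇒ T₂ = T₁ (V₁/V₂)^(γ−1).
T₁ = 104 °C = 377.1 K.
T₂ = 377.1 × 8.3^(0.31) = 726.8 K.
Q = 0, so ΔU = W_on_gas = nCᵥΔT with Cᵥ = R/(γ−1) = 26.82 J/(mol·K).
ΔU = 3.72 × 26.82 × (726.8 − 377.1) = 34890 J.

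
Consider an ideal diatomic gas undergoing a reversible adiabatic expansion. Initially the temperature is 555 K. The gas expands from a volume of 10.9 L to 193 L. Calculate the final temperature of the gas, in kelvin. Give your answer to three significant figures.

T₂ ≈ 176 K

Adiabatic: T₁V₁^(γ−1) = T₂V₂^(γ−1) ⇒ T₂ = T₁ (V₁/V₂)^(γ−1).
For a diatomic ideal gas γ = 7/5, so γ−1 = 2/5.
T₂ = 555 × (10.9/193)^(2/5) = 175.8 K.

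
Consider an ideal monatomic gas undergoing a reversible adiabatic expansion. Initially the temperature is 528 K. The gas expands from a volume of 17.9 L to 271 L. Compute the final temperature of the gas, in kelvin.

For a reversible adiabat TV^(γ−1) is constant, so T₂ = T₁ (V₁/V₂)^(γ−1).
For a monatomic ideal gas γ = 5/3, so γ−1 = 2/3.
T₂ = 528 × (17.9/271)^(2/3) = 86.28 K.

T₂ ≈ 86.3 K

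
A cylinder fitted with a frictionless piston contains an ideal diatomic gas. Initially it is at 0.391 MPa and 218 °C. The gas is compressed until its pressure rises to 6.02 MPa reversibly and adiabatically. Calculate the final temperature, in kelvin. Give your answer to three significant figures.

Adiabatic: T₂/T₁ = (P₂/P₁)^((γ−1)/γ).
For a diatomic ideal gas γ = 7/5, so (γ−1)/γ = 2/7.
T₁ = 218 °C = 491.1 K.
T₂ = 491.1 × (6.02/0.391)^(2/7) = 1073 K.

T₂ ≈ 1070 K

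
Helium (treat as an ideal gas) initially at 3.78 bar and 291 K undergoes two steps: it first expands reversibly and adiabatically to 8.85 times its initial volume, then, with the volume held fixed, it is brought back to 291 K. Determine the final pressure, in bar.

For a monatomic ideal gas γ = 5/3.
Adiabatic step (PV^γ = const): P₂ = 3.78×(1/8.85)^(5/3) = 0.09983 bar; T₂ = 291×(1/8.85)^(2/3) = 68.01 K.
Isochoric: P₃ = P₂(T₃/T₂) = 0.09983 × (291/68.01) = 0.4271 bar.

P₃ ≈ 0.427 bar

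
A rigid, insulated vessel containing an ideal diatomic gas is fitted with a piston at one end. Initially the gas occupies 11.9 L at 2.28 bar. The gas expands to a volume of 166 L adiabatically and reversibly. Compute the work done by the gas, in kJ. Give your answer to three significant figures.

W ≈ 4.42 kJ

γ = 7/5 for a diatomic ideal gas.
P₂ = P₁(V₁/V₂)^γ = 2.28×(11.9/166)^(7/5) = 0.05696 bar.
For a reversible adiabat, W_by_gas = (P₁V₁ − P₂V₂)/(γ−1).
W_by = (228000×0.0119 − 5696×0.166) / (2/5) = 4419 J.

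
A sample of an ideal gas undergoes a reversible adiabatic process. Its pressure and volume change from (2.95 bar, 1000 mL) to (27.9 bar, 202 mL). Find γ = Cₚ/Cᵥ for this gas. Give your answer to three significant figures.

γ ≈ 1.40

PV^γ = const ⇒ γ = ln(P₂/P₁) / ln(V₁/V₂).
γ = ln(27.9/2.95) / ln(1000/202) = 1.405.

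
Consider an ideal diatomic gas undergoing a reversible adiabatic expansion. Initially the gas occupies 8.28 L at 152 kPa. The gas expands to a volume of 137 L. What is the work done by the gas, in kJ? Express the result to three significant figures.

γ = 7/5 for a diatomic ideal gas.
P₂ = P₁(V₁/V₂)^γ = 152×(8.28/137)^(7/5) = 2.99 kPa.
For a reversible adiabat, W_by_gas = (P₁V₁ − P₂V₂)/(γ−1).
W_by = (152000×0.00828 − 2990×0.137) / (2/5) = 2122 J.

W ≈ 2.12 kJ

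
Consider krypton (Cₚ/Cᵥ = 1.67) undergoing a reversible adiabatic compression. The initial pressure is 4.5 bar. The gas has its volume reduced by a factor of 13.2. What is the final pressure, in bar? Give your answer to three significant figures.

Adiabatic: P₁V₁^γ = P₂V₂^γ ⇒ P₂ = P₁ (V₁/V₂)^γ.
P₂ = 4.5 × 13.2^(1.67) = 334.6 bar.

P₂ ≈ 335 bar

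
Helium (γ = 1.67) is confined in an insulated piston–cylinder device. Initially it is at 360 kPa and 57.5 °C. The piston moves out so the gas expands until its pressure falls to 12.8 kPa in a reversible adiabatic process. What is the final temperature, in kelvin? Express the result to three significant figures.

T₂ ≈ 86.7 K

Adiabatic: T₂/T₁ = (P₂/P₁)^((γ−1)/γ).
T₁ = 57.5 °C = 330.6 K.
T₂ = 330.6 × (12.8/360)^(0.401) = 86.7 K.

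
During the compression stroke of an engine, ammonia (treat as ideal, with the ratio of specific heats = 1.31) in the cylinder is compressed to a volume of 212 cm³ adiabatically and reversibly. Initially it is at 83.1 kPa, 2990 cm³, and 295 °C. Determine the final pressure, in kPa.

P₂ ≈ 2660 kPa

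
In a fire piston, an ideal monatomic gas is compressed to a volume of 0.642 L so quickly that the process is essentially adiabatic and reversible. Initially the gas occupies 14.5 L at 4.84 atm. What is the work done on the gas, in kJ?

γ = 5/3 for a monatomic ideal gas.
P₂ = P₁(V₁/V₂)^γ = 4.84×(14.5/0.642)^(5/3) = 873.4 atm.
For a reversible adiabat, W_by_gas = (P₁V₁ − P₂V₂)/(γ−1).
W_by = (490400×0.0145 − 8.85×10^7×0.000642) / (2/3) = -74560 J.
W_on_gas = −W_by = 74560 J.

W ≈ 74.6 kJ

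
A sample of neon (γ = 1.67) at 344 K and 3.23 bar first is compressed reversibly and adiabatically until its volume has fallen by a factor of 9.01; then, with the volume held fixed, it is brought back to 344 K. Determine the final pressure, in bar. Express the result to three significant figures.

Adiabatic step (PV^γ = const): P₂ = 3.23×9.01^(1.67) = 126.9 bar; T₂ = 344×9.01^(0.67) = 1500 K.
Isochoric: P₃ = P₂(T₃/T₂) = 126.9 × (344/1500) = 29.1 bar.

P₃ ≈ 29.1 bar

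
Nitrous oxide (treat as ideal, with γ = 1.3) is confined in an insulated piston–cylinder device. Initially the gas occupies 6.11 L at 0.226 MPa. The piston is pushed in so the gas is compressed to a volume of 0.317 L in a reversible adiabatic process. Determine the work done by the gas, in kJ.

W ≈ -6.58 kJ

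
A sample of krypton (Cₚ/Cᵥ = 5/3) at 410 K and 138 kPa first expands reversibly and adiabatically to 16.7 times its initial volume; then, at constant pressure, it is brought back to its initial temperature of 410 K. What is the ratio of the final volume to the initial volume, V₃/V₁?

V₃/V₁ ≈ 109

Adiabatic step: V₂/V₁ = 16.7; T₂ = T₁·(1/16.7)^(2/3) = 62.75 K.
Isobaric step: V₃/V₂ = T₃/T₂ = 410/62.75.
V₃/V₁ = (V₂/V₁)(V₃/V₂) = 16.7 × (410/62.75) = 109.1.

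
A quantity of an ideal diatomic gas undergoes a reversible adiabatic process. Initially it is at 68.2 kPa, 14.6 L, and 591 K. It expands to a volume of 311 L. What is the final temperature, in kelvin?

Adiabatic: T₁V₁^(γ−1) = T₂V₂^(γ−1) ⇒ T₂ = T₁ (V₁/V₂)^(γ−1).
γ = 7/5 for a diatomic ideal gas.
T₂ = 591 × (14.6/311)^(2/5) = 173.9 K.

T₂ ≈ 174 K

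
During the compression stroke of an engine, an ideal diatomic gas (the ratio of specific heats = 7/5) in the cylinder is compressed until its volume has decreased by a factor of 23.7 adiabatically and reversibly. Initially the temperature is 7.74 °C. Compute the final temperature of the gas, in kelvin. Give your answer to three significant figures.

For a reversible adiabat TV^(γ−1) is constant, so T₂ = T₁ (V₁/V₂)^(γ−1).
T₁ = 7.74 °C = 280.9 K.
T₂ = 280.9 × 23.7^(2/5) = 996.4 K.

T₂ ≈ 996 K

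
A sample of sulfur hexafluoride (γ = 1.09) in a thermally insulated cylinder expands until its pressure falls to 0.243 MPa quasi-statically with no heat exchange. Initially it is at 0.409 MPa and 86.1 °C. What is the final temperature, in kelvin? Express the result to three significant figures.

T₂ ≈ 344 K

Along an adiabat T P^((1−γ)/γ) is constant, so T₂ = T₁ (P₂/P₁)^((γ−1)/γ).
T₁ = 86.1 °C = 359.2 K.
T₂ = 359.2 × (0.243/0.409)^(0.0826) = 344.1 K.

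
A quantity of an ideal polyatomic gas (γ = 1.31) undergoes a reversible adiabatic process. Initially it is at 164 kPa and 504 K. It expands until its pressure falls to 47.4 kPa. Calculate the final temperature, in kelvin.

Adiabatic: T₂/T₁ = (P₂/P₁)^((γ−1)/γ).
T₂ = 504 × (47.4/164)^(0.237) = 375.7 K.

T₂ ≈ 376 K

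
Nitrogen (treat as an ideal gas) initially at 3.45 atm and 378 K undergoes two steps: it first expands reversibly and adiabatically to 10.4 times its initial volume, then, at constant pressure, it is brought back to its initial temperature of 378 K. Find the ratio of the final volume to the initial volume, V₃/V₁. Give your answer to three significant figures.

V₃/V₁ ≈ 26.5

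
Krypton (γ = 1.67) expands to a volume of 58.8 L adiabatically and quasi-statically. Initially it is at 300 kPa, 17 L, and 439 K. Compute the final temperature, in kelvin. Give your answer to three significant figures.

T₂ ≈ 191 K

Adiabatic: T₁V₁^(γ−1) = T₂V₂^(γ−1) ⇒ T₂ = T₁ (V₁/V₂)^(γ−1).
T₂ = 439 × (17/58.8)^(0.67) = 191.2 K.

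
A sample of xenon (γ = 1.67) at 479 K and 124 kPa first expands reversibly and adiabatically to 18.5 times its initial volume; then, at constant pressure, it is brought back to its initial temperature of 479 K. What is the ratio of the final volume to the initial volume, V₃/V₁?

Adiabatic step: V₂/V₁ = 18.5; T₂ = T₁·(1/18.5)^(0.67) = 67.82 K.
Isobaric step: V₃/V₂ = T₃/T₂ = 479/67.82.
V₃/V₁ = (V₂/V₁)(V₃/V₂) = 18.5 × (479/67.82) = 130.7.

V₃/V₁ ≈ 131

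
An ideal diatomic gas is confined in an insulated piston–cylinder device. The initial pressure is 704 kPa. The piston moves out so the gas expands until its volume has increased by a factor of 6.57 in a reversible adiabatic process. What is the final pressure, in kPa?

P₂ ≈ 50.5 kPa

Since PV^γ is constant along a reversible adiabat, P₂ = P₁ (V₁/V₂)^γ.
For a diatomic ideal gas γ = 7/5.
P₂ = 704 × (1/6.57)^(7/5) = 50.46 kPa.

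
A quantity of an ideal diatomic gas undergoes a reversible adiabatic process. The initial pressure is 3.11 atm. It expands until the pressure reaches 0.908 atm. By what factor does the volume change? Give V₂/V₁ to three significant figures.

From PV^γ = const, V₂/V₁ = (P₁/P₂)^(1/γ).
For a diatomic ideal gas γ = 7/5.
V₂/V₁ = (3.11/0.908)^(5/7) = 2.409.

V₂/V₁ ≈ 2.41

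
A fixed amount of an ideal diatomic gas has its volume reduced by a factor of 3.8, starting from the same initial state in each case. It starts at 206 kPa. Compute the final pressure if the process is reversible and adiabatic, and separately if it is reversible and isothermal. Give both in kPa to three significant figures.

adiabatic: 1340 kPa; isothermal: 783 kPa

For a diatomic ideal gas γ = 7/5.
Isothermal: P₂ = P₁(V₁/V₂) = 206×3.8 = 782.8 kPa.
Adiabatic: P₂ = P₁(V₁/V₂)^γ = 206×3.8^(7/5) = 1335 kPa.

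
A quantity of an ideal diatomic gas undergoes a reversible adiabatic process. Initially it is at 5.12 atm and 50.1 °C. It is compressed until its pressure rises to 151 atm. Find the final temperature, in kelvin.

Along an adiabat T P^((1−γ)/γ) is constant, so T₂ = T₁ (P₂/P₁)^((γ−1)/γ).
For a diatomic ideal gas γ = 7/5, so (γ−1)/γ = 2/7.
T₁ = 50.1 °C = 323.2 K.
T₂ = 323.2 × (151/5.12)^(2/7) = 850.1 K.

T₂ ≈ 850 K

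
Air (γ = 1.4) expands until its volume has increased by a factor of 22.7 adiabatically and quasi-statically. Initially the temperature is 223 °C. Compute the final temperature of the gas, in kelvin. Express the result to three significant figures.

T₂ ≈ 142 K

Adiabatic: T₁V₁^(γ−1) = T₂V₂^(γ−1) ⇒ T₂ = T₁ (V₁/V₂)^(γ−1).
T₁ = 223 °C = 496.1 K.
T₂ = 496.1 × (1/22.7)^(0.4) = 142.3 K.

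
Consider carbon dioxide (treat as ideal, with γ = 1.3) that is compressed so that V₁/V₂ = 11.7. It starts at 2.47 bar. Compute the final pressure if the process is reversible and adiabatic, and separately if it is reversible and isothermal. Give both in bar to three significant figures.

adiabatic: 60.4 bar; isothermal: 28.9 bar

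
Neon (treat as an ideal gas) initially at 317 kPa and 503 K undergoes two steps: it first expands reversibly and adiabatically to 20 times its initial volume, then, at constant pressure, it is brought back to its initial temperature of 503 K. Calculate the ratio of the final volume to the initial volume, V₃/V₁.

For a monatomic ideal gas γ = 5/3.
Adiabatic step: V₂/V₁ = 20; T₂ = T₁·(1/20)^(2/3) = 68.27 K.
Isobaric step: V₃/V₂ = T₃/T₂ = 503/68.27.
V₃/V₁ = (V₂/V₁)(V₃/V₂) = 20 × (503/68.27) = 147.4.

V₃/V₁ ≈ 147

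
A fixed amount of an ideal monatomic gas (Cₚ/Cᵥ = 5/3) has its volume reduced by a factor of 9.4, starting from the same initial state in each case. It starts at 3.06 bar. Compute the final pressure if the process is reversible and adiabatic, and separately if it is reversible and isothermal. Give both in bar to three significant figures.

Isothermal: P₂ = P₁(V₁/V₂) = 3.06×9.4 = 28.76 bar.
Adiabatic: P₂ = P₁(V₁/V₂)^γ = 3.06×9.4^(5/3) = 128.1 bar.

adiabatic: 128 bar; isothermal: 28.8 bar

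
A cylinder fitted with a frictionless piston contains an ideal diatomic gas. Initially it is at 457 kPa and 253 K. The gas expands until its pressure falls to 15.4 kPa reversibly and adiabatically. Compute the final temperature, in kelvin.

T₂ ≈ 96.0 K

Along an adiabat T P^((1−γ)/γ) is constant, so T₂ = T₁ (P₂/P₁)^((γ−1)/γ).
For a diatomic ideal gas γ = 7/5, so (γ−1)/γ = 2/7.
T₂ = 253 × (15.4/457)^(2/7) = 96.04 K.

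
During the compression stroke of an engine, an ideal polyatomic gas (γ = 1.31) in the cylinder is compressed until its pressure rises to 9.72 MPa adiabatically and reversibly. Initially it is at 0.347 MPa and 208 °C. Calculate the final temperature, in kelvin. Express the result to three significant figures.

T₂ ≈ 1060 K

Adiabatic: T₂/T₁ = (P₂/P₁)^((γ−1)/γ).
T₁ = 208 °C = 481.1 K.
T₂ = 481.1 × (9.72/0.347)^(0.237) = 1059 K.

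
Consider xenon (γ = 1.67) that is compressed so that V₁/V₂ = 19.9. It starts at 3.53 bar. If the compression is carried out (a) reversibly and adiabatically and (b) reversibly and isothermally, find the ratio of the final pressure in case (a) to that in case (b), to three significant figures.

P_adiabatic / P_isothermal ≈ 7.42

Isothermal: P_b = P₁(V₁/V₂) = 3.53×19.9.
Adiabatic: P_a = P₁(V₁/V₂)^γ = 3.53×19.9^(1.67).
P_a/P_b = (V₁/V₂)^(γ−1) = 19.9^(0.67) = 7.417.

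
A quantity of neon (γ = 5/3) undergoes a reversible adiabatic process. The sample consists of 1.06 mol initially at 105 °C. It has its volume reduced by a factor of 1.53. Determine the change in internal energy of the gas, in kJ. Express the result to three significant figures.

ΔU ≈ 1.64 kJ

For a reversible adiabat TV^(γ−1) is constant, so T₂ = T₁ (V₁/V₂)^(γ−1).
T₁ = 105 °C = 378.1 K.
T₂ = 378.1 × 1.53^(2/3) = 502.1 K.
Q = 0, so ΔU = W_on_gas = nCᵥΔT with Cᵥ = R/(γ−1) = 12.47 J/(mol·K).
ΔU = 1.06 × 12.47 × (502.1 − 378.1) = 1639 J.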